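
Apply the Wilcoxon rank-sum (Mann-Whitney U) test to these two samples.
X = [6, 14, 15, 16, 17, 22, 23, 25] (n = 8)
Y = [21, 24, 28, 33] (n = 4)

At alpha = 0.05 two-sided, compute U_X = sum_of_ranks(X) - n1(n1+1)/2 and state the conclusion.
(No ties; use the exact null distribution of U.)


Step 1: Combine and sort all 12 observations; assign midranks.
sorted (value, group): (6,X), (14,X), (15,X), (16,X), (17,X), (21,Y), (22,X), (23,X), (24,Y), (25,X), (28,Y), (33,Y)
ranks: 6->1, 14->2, 15->3, 16->4, 17->5, 21->6, 22->7, 23->8, 24->9, 25->10, 28->11, 33->12
Step 2: Rank sum for X: R1 = 1 + 2 + 3 + 4 + 5 + 7 + 8 + 10 = 40.
Step 3: U_X = R1 - n1(n1+1)/2 = 40 - 8*9/2 = 40 - 36 = 4.
       U_Y = n1*n2 - U_X = 32 - 4 = 28.
Step 4: No ties, so the exact null distribution of U (based on enumerating the C(12,8) = 495 equally likely rank assignments) gives the two-sided p-value.
Step 5: p-value = 0.048485; compare to alpha = 0.05. reject H0.

U_X = 4, p = 0.048485, reject H0 at alpha = 0.05.


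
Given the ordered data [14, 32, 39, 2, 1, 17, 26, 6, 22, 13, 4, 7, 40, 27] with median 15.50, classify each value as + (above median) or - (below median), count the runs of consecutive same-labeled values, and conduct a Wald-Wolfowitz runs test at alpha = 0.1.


Step 1: Compute median = 15.50; label A = above, B = below.
Labels in order: BAABBAABABBBAA  (n_A = 7, n_B = 7)
Step 2: Count runs R = 8.
Step 3: Under H0 (random ordering), E[R] = 2*n_A*n_B/(n_A+n_B) + 1 = 2*7*7/14 + 1 = 8.0000.
        Var[R] = 2*n_A*n_B*(2*n_A*n_B - n_A - n_B) / ((n_A+n_B)^2 * (n_A+n_B-1)) = 8232/2548 = 3.2308.
        SD[R] = 1.7974.
Step 4: R = E[R], so z = 0 with no continuity correction.
Step 5: Two-sided p-value via normal approximation = 2*(1 - Phi(|z|)) = 1.000000.
Step 6: alpha = 0.1. fail to reject H0.

R = 8, z = 0.0000, p = 1.000000, fail to reject H0.


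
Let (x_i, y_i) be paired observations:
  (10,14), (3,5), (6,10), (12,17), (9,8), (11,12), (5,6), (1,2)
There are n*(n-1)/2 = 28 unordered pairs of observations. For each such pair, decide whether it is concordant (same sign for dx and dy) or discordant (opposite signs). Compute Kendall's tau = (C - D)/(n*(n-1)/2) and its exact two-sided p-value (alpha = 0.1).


Step 1: Enumerate the 28 unordered pairs (i,j) with i<j and classify each by sign(x_j-x_i) * sign(y_j-y_i).
  (1,2):dx=-7,dy=-9->C; (1,3):dx=-4,dy=-4->C; (1,4):dx=+2,dy=+3->C; (1,5):dx=-1,dy=-6->C
  (1,6):dx=+1,dy=-2->D; (1,7):dx=-5,dy=-8->C; (1,8):dx=-9,dy=-12->C; (2,3):dx=+3,dy=+5->C
  (2,4):dx=+9,dy=+12->C; (2,5):dx=+6,dy=+3->C; (2,6):dx=+8,dy=+7->C; (2,7):dx=+2,dy=+1->C
  (2,8):dx=-2,dy=-3->C; (3,4):dx=+6,dy=+7->C; (3,5):dx=+3,dy=-2->D; (3,6):dx=+5,dy=+2->C
  (3,7):dx=-1,dy=-4->C; (3,8):dx=-5,dy=-8->C; (4,5):dx=-3,dy=-9->C; (4,6):dx=-1,dy=-5->C
  (4,7):dx=-7,dy=-11->C; (4,8):dx=-11,dy=-15->C; (5,6):dx=+2,dy=+4->C; (5,7):dx=-4,dy=-2->C
  (5,8):dx=-8,dy=-6->C; (6,7):dx=-6,dy=-6->C; (6,8):dx=-10,dy=-10->C; (7,8):dx=-4,dy=-4->C
Step 2: C = 26, D = 2, total pairs = 28.
Step 3: tau = (C - D)/(n(n-1)/2) = (26 - 2)/28 = 0.857143.
Step 4: Exact two-sided p-value (enumerate n! = 40320 permutations of y under H0): p = 0.001736.
Step 5: alpha = 0.1. reject H0.

tau_b = 0.8571 (C=26, D=2), p = 0.001736, reject H0.


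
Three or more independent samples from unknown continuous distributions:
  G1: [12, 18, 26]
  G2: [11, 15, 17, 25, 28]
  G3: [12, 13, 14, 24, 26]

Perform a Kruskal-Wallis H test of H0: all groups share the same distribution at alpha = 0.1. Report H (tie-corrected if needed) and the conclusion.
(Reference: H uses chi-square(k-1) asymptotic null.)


Step 1: Combine all N = 13 observations and assign midranks.
sorted (value, group, rank): (11,G2,1), (12,G1,2.5), (12,G3,2.5), (13,G3,4), (14,G3,5), (15,G2,6), (17,G2,7), (18,G1,8), (24,G3,9), (25,G2,10), (26,G1,11.5), (26,G3,11.5), (28,G2,13)
Step 2: Sum ranks within each group.
R_1 = 22 (n_1 = 3)
R_2 = 37 (n_2 = 5)
R_3 = 32 (n_3 = 5)
Step 3: H = 12/(N(N+1)) * sum(R_i^2/n_i) - 3(N+1)
     = 12/(13*14) * (22^2/3 + 37^2/5 + 32^2/5) - 3*14
     = 0.065934 * 639.933 - 42
     = 0.193407.
Step 4: Ties present; correction factor C = 1 - 12/(13^3 - 13) = 0.994505. Corrected H = 0.193407 / 0.994505 = 0.194475.
Step 5: Under H0, H ~ chi^2(2); p-value = 0.907340.
Step 6: alpha = 0.1. fail to reject H0.

H = 0.1945, df = 2, p = 0.907340, fail to reject H0.


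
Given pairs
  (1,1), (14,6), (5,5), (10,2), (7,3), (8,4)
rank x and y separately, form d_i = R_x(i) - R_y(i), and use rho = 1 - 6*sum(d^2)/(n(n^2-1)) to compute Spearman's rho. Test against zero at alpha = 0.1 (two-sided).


Step 1: Rank x and y separately (midranks; no ties here).
rank(x): 1->1, 14->6, 5->2, 10->5, 7->3, 8->4
rank(y): 1->1, 6->6, 5->5, 2->2, 3->3, 4->4
Step 2: d_i = R_x(i) - R_y(i); compute d_i^2.
  (1-1)^2=0, (6-6)^2=0, (2-5)^2=9, (5-2)^2=9, (3-3)^2=0, (4-4)^2=0
sum(d^2) = 18.
Step 3: rho = 1 - 6*18 / (6*(6^2 - 1)) = 1 - 108/210 = 0.485714.
Step 4: Under H0, t = rho * sqrt((n-2)/(1-rho^2)) = 1.1113 ~ t(4).
Step 5: Two-sided p-value from the t-distribution with 4 df = 0.328723.
Step 6: alpha = 0.1. fail to reject H0.

rho = 0.4857, p = 0.328723, fail to reject H0 at alpha = 0.1.


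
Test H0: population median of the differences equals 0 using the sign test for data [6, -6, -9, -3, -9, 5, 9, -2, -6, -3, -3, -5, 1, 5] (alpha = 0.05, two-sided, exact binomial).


Step 1: Discard zero differences. Original n = 14; n_eff = number of nonzero differences = 14.
Nonzero differences (with sign): +6, -6, -9, -3, -9, +5, +9, -2, -6, -3, -3, -5, +1, +5
Step 2: Count signs: positive = 5, negative = 9.
Step 3: Under H0: P(positive) = 0.5, so the number of positives S ~ Bin(14, 0.5).
Step 4: Two-sided exact p-value = sum of Bin(14,0.5) probabilities at or below the observed probability = 0.423950.
Step 5: alpha = 0.05. fail to reject H0.

n_eff = 14, pos = 5, neg = 9, p = 0.423950, fail to reject H0.


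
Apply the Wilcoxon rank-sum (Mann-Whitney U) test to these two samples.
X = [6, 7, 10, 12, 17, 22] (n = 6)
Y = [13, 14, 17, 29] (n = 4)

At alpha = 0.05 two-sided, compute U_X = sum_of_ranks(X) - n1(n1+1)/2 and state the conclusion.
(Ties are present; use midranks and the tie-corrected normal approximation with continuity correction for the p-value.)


Step 1: Combine and sort all 10 observations; assign midranks.
sorted (value, group): (6,X), (7,X), (10,X), (12,X), (13,Y), (14,Y), (17,X), (17,Y), (22,X), (29,Y)
ranks: 6->1, 7->2, 10->3, 12->4, 13->5, 14->6, 17->7.5, 17->7.5, 22->9, 29->10
Step 2: Rank sum for X: R1 = 1 + 2 + 3 + 4 + 7.5 + 9 = 26.5.
Step 3: U_X = R1 - n1(n1+1)/2 = 26.5 - 6*7/2 = 26.5 - 21 = 5.5.
       U_Y = n1*n2 - U_X = 24 - 5.5 = 18.5.
Step 4: Ties are present, so use the tie-corrected normal approximation (with continuity correction) for the p-value.
Step 5: p-value = 0.199458; compare to alpha = 0.05. fail to reject H0.

U_X = 5.5, p = 0.199458, fail to reject H0 at alpha = 0.05.


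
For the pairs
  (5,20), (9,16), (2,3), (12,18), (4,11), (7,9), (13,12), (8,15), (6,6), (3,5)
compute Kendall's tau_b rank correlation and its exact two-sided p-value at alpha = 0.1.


Step 1: Enumerate the 45 unordered pairs (i,j) with i<j and classify each by sign(x_j-x_i) * sign(y_j-y_i).
  (1,2):dx=+4,dy=-4->D; (1,3):dx=-3,dy=-17->C; (1,4):dx=+7,dy=-2->D; (1,5):dx=-1,dy=-9->C
  (1,6):dx=+2,dy=-11->D; (1,7):dx=+8,dy=-8->D; (1,8):dx=+3,dy=-5->D; (1,9):dx=+1,dy=-14->D
  (1,10):dx=-2,dy=-15->C; (2,3):dx=-7,dy=-13->C; (2,4):dx=+3,dy=+2->C; (2,5):dx=-5,dy=-5->C
  (2,6):dx=-2,dy=-7->C; (2,7):dx=+4,dy=-4->D; (2,8):dx=-1,dy=-1->C; (2,9):dx=-3,dy=-10->C
  (2,10):dx=-6,dy=-11->C; (3,4):dx=+10,dy=+15->C; (3,5):dx=+2,dy=+8->C; (3,6):dx=+5,dy=+6->C
  (3,7):dx=+11,dy=+9->C; (3,8):dx=+6,dy=+12->C; (3,9):dx=+4,dy=+3->C; (3,10):dx=+1,dy=+2->C
  (4,5):dx=-8,dy=-7->C; (4,6):dx=-5,dy=-9->C; (4,7):dx=+1,dy=-6->D; (4,8):dx=-4,dy=-3->C
  (4,9):dx=-6,dy=-12->C; (4,10):dx=-9,dy=-13->C; (5,6):dx=+3,dy=-2->D; (5,7):dx=+9,dy=+1->C
  (5,8):dx=+4,dy=+4->C; (5,9):dx=+2,dy=-5->D; (5,10):dx=-1,dy=-6->C; (6,7):dx=+6,dy=+3->C
  (6,8):dx=+1,dy=+6->C; (6,9):dx=-1,dy=-3->C; (6,10):dx=-4,dy=-4->C; (7,8):dx=-5,dy=+3->D
  (7,9):dx=-7,dy=-6->C; (7,10):dx=-10,dy=-7->C; (8,9):dx=-2,dy=-9->C; (8,10):dx=-5,dy=-10->C
  (9,10):dx=-3,dy=-1->C
Step 2: C = 34, D = 11, total pairs = 45.
Step 3: tau = (C - D)/(n(n-1)/2) = (34 - 11)/45 = 0.511111.
Step 4: Exact two-sided p-value (enumerate n! = 3628800 permutations of y under H0): p = 0.046623.
Step 5: alpha = 0.1. reject H0.

tau_b = 0.5111 (C=34, D=11), p = 0.046623, reject H0.


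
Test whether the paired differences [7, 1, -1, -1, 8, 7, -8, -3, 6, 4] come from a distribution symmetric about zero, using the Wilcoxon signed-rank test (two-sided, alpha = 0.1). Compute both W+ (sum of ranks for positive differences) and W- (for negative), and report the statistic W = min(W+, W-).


Step 1: Drop any zero differences (none here) and take |d_i|.
|d| = [7, 1, 1, 1, 8, 7, 8, 3, 6, 4]
Step 2: Midrank |d_i| (ties get averaged ranks).
ranks: |7|->7.5, |1|->2, |1|->2, |1|->2, |8|->9.5, |7|->7.5, |8|->9.5, |3|->4, |6|->6, |4|->5
Step 3: Attach original signs; sum ranks with positive sign and with negative sign.
W+ = 7.5 + 2 + 9.5 + 7.5 + 6 + 5 = 37.5
W- = 2 + 2 + 9.5 + 4 = 17.5
(Check: W+ + W- = 55 should equal n(n+1)/2 = 55.)
Step 4: Test statistic W = min(W+, W-) = 17.5.
Step 5: Ties in |d|, so use the tie-corrected normal approximation.
        E[W] = n(n+1)/4 = 10*11/4 = 27.5.
        Tie groups: |d|=1 (t=3), |d|=7 (t=2), |d|=8 (t=2); sum(t^3 - t) = 36.
        Var[W] = n(n+1)(2n+1)/24 - sum(t^3-t)/48 = 2310/24 - 36/48 = 95.5.
        z = (W - E[W]) / sqrt(Var[W]) = (17.5 - 27.5) / 9.7724 = -1.0233.
        Two-sided p = 2*Phi(z) = 0.306171.
Step 6: alpha = 0.1. fail to reject H0.

W+ = 37.5, W- = 17.5, W = min = 17.5, p = 0.306171, fail to reject H0.


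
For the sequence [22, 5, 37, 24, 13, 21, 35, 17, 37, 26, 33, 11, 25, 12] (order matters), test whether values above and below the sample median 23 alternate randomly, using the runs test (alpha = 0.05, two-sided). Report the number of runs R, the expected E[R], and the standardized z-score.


Step 1: Compute median = 23; label A = above, B = below.
Labels in order: BBAABBABAAABAB  (n_A = 7, n_B = 7)
Step 2: Count runs R = 9.
Step 3: Under H0 (random ordering), E[R] = 2*n_A*n_B/(n_A+n_B) + 1 = 2*7*7/14 + 1 = 8.0000.
        Var[R] = 2*n_A*n_B*(2*n_A*n_B - n_A - n_B) / ((n_A+n_B)^2 * (n_A+n_B-1)) = 8232/2548 = 3.2308.
        SD[R] = 1.7974.
Step 4: Continuity-corrected z = (R - 0.5 - E[R]) / SD[R] = (9 - 0.5 - 8.0000) / 1.7974 = 0.2782.
Step 5: Two-sided p-value via normal approximation = 2*(1 - Phi(|z|)) = 0.780879.
Step 6: alpha = 0.05. fail to reject H0.

R = 9, z = 0.2782, p = 0.780879, fail to reject H0.


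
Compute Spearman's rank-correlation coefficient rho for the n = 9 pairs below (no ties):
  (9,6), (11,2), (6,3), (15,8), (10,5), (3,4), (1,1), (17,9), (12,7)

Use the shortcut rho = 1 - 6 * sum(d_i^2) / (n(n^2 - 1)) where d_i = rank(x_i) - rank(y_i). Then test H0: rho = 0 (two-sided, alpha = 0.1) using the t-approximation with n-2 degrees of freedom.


Step 1: Rank x and y separately (midranks; no ties here).
rank(x): 9->4, 11->6, 6->3, 15->8, 10->5, 3->2, 1->1, 17->9, 12->7
rank(y): 6->6, 2->2, 3->3, 8->8, 5->5, 4->4, 1->1, 9->9, 7->7
Step 2: d_i = R_x(i) - R_y(i); compute d_i^2.
  (4-6)^2=4, (6-2)^2=16, (3-3)^2=0, (8-8)^2=0, (5-5)^2=0, (2-4)^2=4, (1-1)^2=0, (9-9)^2=0, (7-7)^2=0
sum(d^2) = 24.
Step 3: rho = 1 - 6*24 / (9*(9^2 - 1)) = 1 - 144/720 = 0.800000.
Step 4: Under H0, t = rho * sqrt((n-2)/(1-rho^2)) = 3.5277 ~ t(7).
Step 5: Two-sided p-value from the t-distribution with 7 df = 0.009628.
Step 6: alpha = 0.1. reject H0.

rho = 0.8000, p = 0.009628, reject H0 at alpha = 0.1.


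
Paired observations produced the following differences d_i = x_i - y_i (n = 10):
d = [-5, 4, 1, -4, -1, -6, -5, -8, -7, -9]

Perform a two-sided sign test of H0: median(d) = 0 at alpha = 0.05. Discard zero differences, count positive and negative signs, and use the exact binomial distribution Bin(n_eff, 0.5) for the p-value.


Step 1: Discard zero differences. Original n = 10; n_eff = number of nonzero differences = 10.
Nonzero differences (with sign): -5, +4, +1, -4, -1, -6, -5, -8, -7, -9
Step 2: Count signs: positive = 2, negative = 8.
Step 3: Under H0: P(positive) = 0.5, so the number of positives S ~ Bin(10, 0.5).
Step 4: Two-sided exact p-value = sum of Bin(10,0.5) probabilities at or below the observed probability = 0.109375.
Step 5: alpha = 0.05. fail to reject H0.

n_eff = 10, pos = 2, neg = 8, p = 0.109375, fail to reject H0.


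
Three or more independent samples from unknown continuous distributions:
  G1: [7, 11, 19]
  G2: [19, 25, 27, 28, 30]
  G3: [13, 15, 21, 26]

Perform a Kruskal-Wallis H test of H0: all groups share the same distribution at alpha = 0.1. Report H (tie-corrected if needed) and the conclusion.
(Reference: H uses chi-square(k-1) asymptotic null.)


Step 1: Combine all N = 12 observations and assign midranks.
sorted (value, group, rank): (7,G1,1), (11,G1,2), (13,G3,3), (15,G3,4), (19,G1,5.5), (19,G2,5.5), (21,G3,7), (25,G2,8), (26,G3,9), (27,G2,10), (28,G2,11), (30,G2,12)
Step 2: Sum ranks within each group.
R_1 = 8.5 (n_1 = 3)
R_2 = 46.5 (n_2 = 5)
R_3 = 23 (n_3 = 4)
Step 3: H = 12/(N(N+1)) * sum(R_i^2/n_i) - 3(N+1)
     = 12/(12*13) * (8.5^2/3 + 46.5^2/5 + 23^2/4) - 3*13
     = 0.076923 * 588.783 - 39
     = 6.291026.
Step 4: Ties present; correction factor C = 1 - 6/(12^3 - 12) = 0.996503. Corrected H = 6.291026 / 0.996503 = 6.313099.
Step 5: Under H0, H ~ chi^2(2); p-value = 0.042572.
Step 6: alpha = 0.1. reject H0.

H = 6.3131, df = 2, p = 0.042572, reject H0.


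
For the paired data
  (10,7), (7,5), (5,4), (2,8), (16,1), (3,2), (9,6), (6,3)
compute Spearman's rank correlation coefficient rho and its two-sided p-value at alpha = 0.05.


Step 1: Rank x and y separately (midranks; no ties here).
rank(x): 10->7, 7->5, 5->3, 2->1, 16->8, 3->2, 9->6, 6->4
rank(y): 7->7, 5->5, 4->4, 8->8, 1->1, 2->2, 6->6, 3->3
Step 2: d_i = R_x(i) - R_y(i); compute d_i^2.
  (7-7)^2=0, (5-5)^2=0, (3-4)^2=1, (1-8)^2=49, (8-1)^2=49, (2-2)^2=0, (6-6)^2=0, (4-3)^2=1
sum(d^2) = 100.
Step 3: rho = 1 - 6*100 / (8*(8^2 - 1)) = 1 - 600/504 = -0.190476.
Step 4: Under H0, t = rho * sqrt((n-2)/(1-rho^2)) = -0.4753 ~ t(6).
Step 5: Two-sided p-value from the t-distribution with 6 df = 0.651401.
Step 6: alpha = 0.05. fail to reject H0.

rho = -0.1905, p = 0.651401, fail to reject H0 at alpha = 0.05.


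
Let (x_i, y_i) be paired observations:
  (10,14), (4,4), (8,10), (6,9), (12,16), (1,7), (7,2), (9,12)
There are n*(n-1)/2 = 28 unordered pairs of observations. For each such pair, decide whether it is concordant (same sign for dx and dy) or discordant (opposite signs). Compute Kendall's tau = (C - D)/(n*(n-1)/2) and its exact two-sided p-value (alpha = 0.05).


Step 1: Enumerate the 28 unordered pairs (i,j) with i<j and classify each by sign(x_j-x_i) * sign(y_j-y_i).
  (1,2):dx=-6,dy=-10->C; (1,3):dx=-2,dy=-4->C; (1,4):dx=-4,dy=-5->C; (1,5):dx=+2,dy=+2->C
  (1,6):dx=-9,dy=-7->C; (1,7):dx=-3,dy=-12->C; (1,8):dx=-1,dy=-2->C; (2,3):dx=+4,dy=+6->C
  (2,4):dx=+2,dy=+5->C; (2,5):dx=+8,dy=+12->C; (2,6):dx=-3,dy=+3->D; (2,7):dx=+3,dy=-2->D
  (2,8):dx=+5,dy=+8->C; (3,4):dx=-2,dy=-1->C; (3,5):dx=+4,dy=+6->C; (3,6):dx=-7,dy=-3->C
  (3,7):dx=-1,dy=-8->C; (3,8):dx=+1,dy=+2->C; (4,5):dx=+6,dy=+7->C; (4,6):dx=-5,dy=-2->C
  (4,7):dx=+1,dy=-7->D; (4,8):dx=+3,dy=+3->C; (5,6):dx=-11,dy=-9->C; (5,7):dx=-5,dy=-14->C
  (5,8):dx=-3,dy=-4->C; (6,7):dx=+6,dy=-5->D; (6,8):dx=+8,dy=+5->C; (7,8):dx=+2,dy=+10->C
Step 2: C = 24, D = 4, total pairs = 28.
Step 3: tau = (C - D)/(n(n-1)/2) = (24 - 4)/28 = 0.714286.
Step 4: Exact two-sided p-value (enumerate n! = 40320 permutations of y under H0): p = 0.014137.
Step 5: alpha = 0.05. reject H0.

tau_b = 0.7143 (C=24, D=4), p = 0.014137, reject H0.


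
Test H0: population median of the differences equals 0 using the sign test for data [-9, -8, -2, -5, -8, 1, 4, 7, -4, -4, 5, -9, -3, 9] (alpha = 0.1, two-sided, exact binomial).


Step 1: Discard zero differences. Original n = 14; n_eff = number of nonzero differences = 14.
Nonzero differences (with sign): -9, -8, -2, -5, -8, +1, +4, +7, -4, -4, +5, -9, -3, +9
Step 2: Count signs: positive = 5, negative = 9.
Step 3: Under H0: P(positive) = 0.5, so the number of positives S ~ Bin(14, 0.5).
Step 4: Two-sided exact p-value = sum of Bin(14,0.5) probabilities at or below the observed probability = 0.423950.
Step 5: alpha = 0.1. fail to reject H0.

n_eff = 14, pos = 5, neg = 9, p = 0.423950, fail to reject H0.


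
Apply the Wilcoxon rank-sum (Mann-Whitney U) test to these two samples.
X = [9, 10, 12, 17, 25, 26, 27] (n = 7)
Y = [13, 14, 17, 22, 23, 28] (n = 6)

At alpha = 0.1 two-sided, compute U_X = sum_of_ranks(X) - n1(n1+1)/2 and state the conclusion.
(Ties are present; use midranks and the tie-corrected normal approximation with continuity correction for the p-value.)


Step 1: Combine and sort all 13 observations; assign midranks.
sorted (value, group): (9,X), (10,X), (12,X), (13,Y), (14,Y), (17,X), (17,Y), (22,Y), (23,Y), (25,X), (26,X), (27,X), (28,Y)
ranks: 9->1, 10->2, 12->3, 13->4, 14->5, 17->6.5, 17->6.5, 22->8, 23->9, 25->10, 26->11, 27->12, 28->13
Step 2: Rank sum for X: R1 = 1 + 2 + 3 + 6.5 + 10 + 11 + 12 = 45.5.
Step 3: U_X = R1 - n1(n1+1)/2 = 45.5 - 7*8/2 = 45.5 - 28 = 17.5.
       U_Y = n1*n2 - U_X = 42 - 17.5 = 24.5.
Step 4: Ties are present, so use the tie-corrected normal approximation (with continuity correction) for the p-value.
Step 5: p-value = 0.667806; compare to alpha = 0.1. fail to reject H0.

U_X = 17.5, p = 0.667806, fail to reject H0 at alpha = 0.1.


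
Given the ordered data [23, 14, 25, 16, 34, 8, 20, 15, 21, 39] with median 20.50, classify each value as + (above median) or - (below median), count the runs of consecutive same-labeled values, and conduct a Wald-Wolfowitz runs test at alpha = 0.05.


Step 1: Compute median = 20.50; label A = above, B = below.
Labels in order: ABABABBBAA  (n_A = 5, n_B = 5)
Step 2: Count runs R = 7.
Step 3: Under H0 (random ordering), E[R] = 2*n_A*n_B/(n_A+n_B) + 1 = 2*5*5/10 + 1 = 6.0000.
        Var[R] = 2*n_A*n_B*(2*n_A*n_B - n_A - n_B) / ((n_A+n_B)^2 * (n_A+n_B-1)) = 2000/900 = 2.2222.
        SD[R] = 1.4907.
Step 4: Continuity-corrected z = (R - 0.5 - E[R]) / SD[R] = (7 - 0.5 - 6.0000) / 1.4907 = 0.3354.
Step 5: Two-sided p-value via normal approximation = 2*(1 - Phi(|z|)) = 0.737316.
Step 6: alpha = 0.05. fail to reject H0.

R = 7, z = 0.3354, p = 0.737316, fail to reject H0.


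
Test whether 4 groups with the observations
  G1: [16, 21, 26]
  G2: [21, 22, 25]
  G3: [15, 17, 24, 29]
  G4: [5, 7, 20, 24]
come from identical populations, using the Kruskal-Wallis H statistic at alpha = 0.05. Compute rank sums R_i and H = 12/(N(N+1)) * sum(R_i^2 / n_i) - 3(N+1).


Step 1: Combine all N = 14 observations and assign midranks.
sorted (value, group, rank): (5,G4,1), (7,G4,2), (15,G3,3), (16,G1,4), (17,G3,5), (20,G4,6), (21,G1,7.5), (21,G2,7.5), (22,G2,9), (24,G3,10.5), (24,G4,10.5), (25,G2,12), (26,G1,13), (29,G3,14)
Step 2: Sum ranks within each group.
R_1 = 24.5 (n_1 = 3)
R_2 = 28.5 (n_2 = 3)
R_3 = 32.5 (n_3 = 4)
R_4 = 19.5 (n_4 = 4)
Step 3: H = 12/(N(N+1)) * sum(R_i^2/n_i) - 3(N+1)
     = 12/(14*15) * (24.5^2/3 + 28.5^2/3 + 32.5^2/4 + 19.5^2/4) - 3*15
     = 0.057143 * 829.958 - 45
     = 2.426190.
Step 4: Ties present; correction factor C = 1 - 12/(14^3 - 14) = 0.995604. Corrected H = 2.426190 / 0.995604 = 2.436902.
Step 5: Under H0, H ~ chi^2(3); p-value = 0.486802.
Step 6: alpha = 0.05. fail to reject H0.

H = 2.4369, df = 3, p = 0.486802, fail to reject H0.


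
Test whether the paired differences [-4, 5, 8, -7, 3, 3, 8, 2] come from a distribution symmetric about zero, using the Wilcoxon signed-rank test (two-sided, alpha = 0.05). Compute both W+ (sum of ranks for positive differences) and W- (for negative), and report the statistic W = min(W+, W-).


Step 1: Drop any zero differences (none here) and take |d_i|.
|d| = [4, 5, 8, 7, 3, 3, 8, 2]
Step 2: Midrank |d_i| (ties get averaged ranks).
ranks: |4|->4, |5|->5, |8|->7.5, |7|->6, |3|->2.5, |3|->2.5, |8|->7.5, |2|->1
Step 3: Attach original signs; sum ranks with positive sign and with negative sign.
W+ = 5 + 7.5 + 2.5 + 2.5 + 7.5 + 1 = 26
W- = 4 + 6 = 10
(Check: W+ + W- = 36 should equal n(n+1)/2 = 36.)
Step 4: Test statistic W = min(W+, W-) = 10.
Step 5: Ties in |d|, so use the tie-corrected normal approximation.
        E[W] = n(n+1)/4 = 8*9/4 = 18.
        Tie groups: |d|=3 (t=2), |d|=8 (t=2); sum(t^3 - t) = 12.
        Var[W] = n(n+1)(2n+1)/24 - sum(t^3-t)/48 = 1224/24 - 12/48 = 50.75.
        z = (W - E[W]) / sqrt(Var[W]) = (10 - 18) / 7.1239 = -1.1230.
        Two-sided p = 2*Phi(z) = 0.261446.
Step 6: alpha = 0.05. fail to reject H0.

W+ = 26, W- = 10, W = min = 10, p = 0.261446, fail to reject H0.


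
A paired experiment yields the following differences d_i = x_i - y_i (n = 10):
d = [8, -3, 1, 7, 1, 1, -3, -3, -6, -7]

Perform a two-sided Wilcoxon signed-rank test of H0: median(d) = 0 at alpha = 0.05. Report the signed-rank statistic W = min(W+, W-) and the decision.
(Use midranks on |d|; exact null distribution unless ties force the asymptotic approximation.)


Step 1: Drop any zero differences (none here) and take |d_i|.
|d| = [8, 3, 1, 7, 1, 1, 3, 3, 6, 7]
Step 2: Midrank |d_i| (ties get averaged ranks).
ranks: |8|->10, |3|->5, |1|->2, |7|->8.5, |1|->2, |1|->2, |3|->5, |3|->5, |6|->7, |7|->8.5
Step 3: Attach original signs; sum ranks with positive sign and with negative sign.
W+ = 10 + 2 + 8.5 + 2 + 2 = 24.5
W- = 5 + 5 + 5 + 7 + 8.5 = 30.5
(Check: W+ + W- = 55 should equal n(n+1)/2 = 55.)
Step 4: Test statistic W = min(W+, W-) = 24.5.
Step 5: Ties in |d|, so use the tie-corrected normal approximation.
        E[W] = n(n+1)/4 = 10*11/4 = 27.5.
        Tie groups: |d|=1 (t=3), |d|=3 (t=3), |d|=7 (t=2); sum(t^3 - t) = 54.
        Var[W] = n(n+1)(2n+1)/24 - sum(t^3-t)/48 = 2310/24 - 54/48 = 95.125.
        z = (W - E[W]) / sqrt(Var[W]) = (24.5 - 27.5) / 9.7532 = -0.3076.
        Two-sided p = 2*Phi(z) = 0.758393.
Step 6: alpha = 0.05. fail to reject H0.

W+ = 24.5, W- = 30.5, W = min = 24.5, p = 0.758393, fail to reject H0.


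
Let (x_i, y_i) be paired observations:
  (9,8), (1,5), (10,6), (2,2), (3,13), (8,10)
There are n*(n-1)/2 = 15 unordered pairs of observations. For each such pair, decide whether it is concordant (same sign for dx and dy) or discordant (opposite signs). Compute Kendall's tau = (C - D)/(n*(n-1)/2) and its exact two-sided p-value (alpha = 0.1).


Step 1: Enumerate the 15 unordered pairs (i,j) with i<j and classify each by sign(x_j-x_i) * sign(y_j-y_i).
  (1,2):dx=-8,dy=-3->C; (1,3):dx=+1,dy=-2->D; (1,4):dx=-7,dy=-6->C; (1,5):dx=-6,dy=+5->D
  (1,6):dx=-1,dy=+2->D; (2,3):dx=+9,dy=+1->C; (2,4):dx=+1,dy=-3->D; (2,5):dx=+2,dy=+8->C
  (2,6):dx=+7,dy=+5->C; (3,4):dx=-8,dy=-4->C; (3,5):dx=-7,dy=+7->D; (3,6):dx=-2,dy=+4->D
  (4,5):dx=+1,dy=+11->C; (4,6):dx=+6,dy=+8->C; (5,6):dx=+5,dy=-3->D
Step 2: C = 8, D = 7, total pairs = 15.
Step 3: tau = (C - D)/(n(n-1)/2) = (8 - 7)/15 = 0.066667.
Step 4: Exact two-sided p-value (enumerate n! = 720 permutations of y under H0): p = 1.000000.
Step 5: alpha = 0.1. fail to reject H0.

tau_b = 0.0667 (C=8, D=7), p = 1.000000, fail to reject H0.


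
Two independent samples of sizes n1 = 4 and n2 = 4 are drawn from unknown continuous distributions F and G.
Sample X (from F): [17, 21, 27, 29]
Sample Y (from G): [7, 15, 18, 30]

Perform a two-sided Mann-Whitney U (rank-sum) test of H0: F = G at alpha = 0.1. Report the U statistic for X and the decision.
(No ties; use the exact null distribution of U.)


Step 1: Combine and sort all 8 observations; assign midranks.
sorted (value, group): (7,Y), (15,Y), (17,X), (18,Y), (21,X), (27,X), (29,X), (30,Y)
ranks: 7->1, 15->2, 17->3, 18->4, 21->5, 27->6, 29->7, 30->8
Step 2: Rank sum for X: R1 = 3 + 5 + 6 + 7 = 21.
Step 3: U_X = R1 - n1(n1+1)/2 = 21 - 4*5/2 = 21 - 10 = 11.
       U_Y = n1*n2 - U_X = 16 - 11 = 5.
Step 4: No ties, so the exact null distribution of U (based on enumerating the C(8,4) = 70 equally likely rank assignments) gives the two-sided p-value.
Step 5: p-value = 0.485714; compare to alpha = 0.1. fail to reject H0.

U_X = 11, p = 0.485714, fail to reject H0 at alpha = 0.1.


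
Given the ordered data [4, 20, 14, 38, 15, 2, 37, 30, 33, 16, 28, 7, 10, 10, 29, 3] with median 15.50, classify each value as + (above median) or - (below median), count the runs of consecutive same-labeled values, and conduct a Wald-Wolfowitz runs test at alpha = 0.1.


Step 1: Compute median = 15.50; label A = above, B = below.
Labels in order: BABABBAAAAABBBAB  (n_A = 8, n_B = 8)
Step 2: Count runs R = 9.
Step 3: Under H0 (random ordering), E[R] = 2*n_A*n_B/(n_A+n_B) + 1 = 2*8*8/16 + 1 = 9.0000.
        Var[R] = 2*n_A*n_B*(2*n_A*n_B - n_A - n_B) / ((n_A+n_B)^2 * (n_A+n_B-1)) = 14336/3840 = 3.7333.
        SD[R] = 1.9322.
Step 4: R = E[R], so z = 0 with no continuity correction.
Step 5: Two-sided p-value via normal approximation = 2*(1 - Phi(|z|)) = 1.000000.
Step 6: alpha = 0.1. fail to reject H0.

R = 9, z = 0.0000, p = 1.000000, fail to reject H0.


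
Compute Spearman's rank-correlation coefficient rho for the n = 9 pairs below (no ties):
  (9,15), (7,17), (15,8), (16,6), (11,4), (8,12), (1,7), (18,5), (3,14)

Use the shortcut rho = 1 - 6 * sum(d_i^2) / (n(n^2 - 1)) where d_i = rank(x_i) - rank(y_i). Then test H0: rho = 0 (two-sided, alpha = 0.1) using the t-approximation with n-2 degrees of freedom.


Step 1: Rank x and y separately (midranks; no ties here).
rank(x): 9->5, 7->3, 15->7, 16->8, 11->6, 8->4, 1->1, 18->9, 3->2
rank(y): 15->8, 17->9, 8->5, 6->3, 4->1, 12->6, 7->4, 5->2, 14->7
Step 2: d_i = R_x(i) - R_y(i); compute d_i^2.
  (5-8)^2=9, (3-9)^2=36, (7-5)^2=4, (8-3)^2=25, (6-1)^2=25, (4-6)^2=4, (1-4)^2=9, (9-2)^2=49, (2-7)^2=25
sum(d^2) = 186.
Step 3: rho = 1 - 6*186 / (9*(9^2 - 1)) = 1 - 1116/720 = -0.550000.
Step 4: Under H0, t = rho * sqrt((n-2)/(1-rho^2)) = -1.7424 ~ t(7).
Step 5: Two-sided p-value from the t-distribution with 7 df = 0.124977.
Step 6: alpha = 0.1. fail to reject H0.

rho = -0.5500, p = 0.124977, fail to reject H0 at alpha = 0.1.


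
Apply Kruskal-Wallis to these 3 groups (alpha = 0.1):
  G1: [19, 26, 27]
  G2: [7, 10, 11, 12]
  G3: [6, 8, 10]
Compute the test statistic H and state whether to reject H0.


Step 1: Combine all N = 10 observations and assign midranks.
sorted (value, group, rank): (6,G3,1), (7,G2,2), (8,G3,3), (10,G2,4.5), (10,G3,4.5), (11,G2,6), (12,G2,7), (19,G1,8), (26,G1,9), (27,G1,10)
Step 2: Sum ranks within each group.
R_1 = 27 (n_1 = 3)
R_2 = 19.5 (n_2 = 4)
R_3 = 8.5 (n_3 = 3)
Step 3: H = 12/(N(N+1)) * sum(R_i^2/n_i) - 3(N+1)
     = 12/(10*11) * (27^2/3 + 19.5^2/4 + 8.5^2/3) - 3*11
     = 0.109091 * 362.146 - 33
     = 6.506818.
Step 4: Ties present; correction factor C = 1 - 6/(10^3 - 10) = 0.993939. Corrected H = 6.506818 / 0.993939 = 6.546494.
Step 5: Under H0, H ~ chi^2(2); p-value = 0.037883.
Step 6: alpha = 0.1. reject H0.

H = 6.5465, df = 2, p = 0.037883, reject H0.


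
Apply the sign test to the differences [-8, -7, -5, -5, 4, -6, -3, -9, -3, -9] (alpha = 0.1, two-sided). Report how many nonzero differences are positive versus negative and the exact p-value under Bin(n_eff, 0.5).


Step 1: Discard zero differences. Original n = 10; n_eff = number of nonzero differences = 10.
Nonzero differences (with sign): -8, -7, -5, -5, +4, -6, -3, -9, -3, -9
Step 2: Count signs: positive = 1, negative = 9.
Step 3: Under H0: P(positive) = 0.5, so the number of positives S ~ Bin(10, 0.5).
Step 4: Two-sided exact p-value = sum of Bin(10,0.5) probabilities at or below the observed probability = 0.021484.
Step 5: alpha = 0.1. reject H0.

n_eff = 10, pos = 1, neg = 9, p = 0.021484, reject H0.


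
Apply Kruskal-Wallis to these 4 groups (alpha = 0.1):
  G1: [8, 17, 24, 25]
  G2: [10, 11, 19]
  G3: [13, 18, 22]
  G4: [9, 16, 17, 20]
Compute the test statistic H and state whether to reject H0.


Step 1: Combine all N = 14 observations and assign midranks.
sorted (value, group, rank): (8,G1,1), (9,G4,2), (10,G2,3), (11,G2,4), (13,G3,5), (16,G4,6), (17,G1,7.5), (17,G4,7.5), (18,G3,9), (19,G2,10), (20,G4,11), (22,G3,12), (24,G1,13), (25,G1,14)
Step 2: Sum ranks within each group.
R_1 = 35.5 (n_1 = 4)
R_2 = 17 (n_2 = 3)
R_3 = 26 (n_3 = 3)
R_4 = 26.5 (n_4 = 4)
Step 3: H = 12/(N(N+1)) * sum(R_i^2/n_i) - 3(N+1)
     = 12/(14*15) * (35.5^2/4 + 17^2/3 + 26^2/3 + 26.5^2/4) - 3*15
     = 0.057143 * 812.292 - 45
     = 1.416667.
Step 4: Ties present; correction factor C = 1 - 6/(14^3 - 14) = 0.997802. Corrected H = 1.416667 / 0.997802 = 1.419787.
Step 5: Under H0, H ~ chi^2(3); p-value = 0.700903.
Step 6: alpha = 0.1. fail to reject H0.

H = 1.4198, df = 3, p = 0.700903, fail to reject H0.


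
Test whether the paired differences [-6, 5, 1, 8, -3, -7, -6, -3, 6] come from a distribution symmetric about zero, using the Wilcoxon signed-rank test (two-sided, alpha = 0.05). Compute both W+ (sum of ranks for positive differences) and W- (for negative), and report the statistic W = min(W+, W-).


Step 1: Drop any zero differences (none here) and take |d_i|.
|d| = [6, 5, 1, 8, 3, 7, 6, 3, 6]
Step 2: Midrank |d_i| (ties get averaged ranks).
ranks: |6|->6, |5|->4, |1|->1, |8|->9, |3|->2.5, |7|->8, |6|->6, |3|->2.5, |6|->6
Step 3: Attach original signs; sum ranks with positive sign and with negative sign.
W+ = 4 + 1 + 9 + 6 = 20
W- = 6 + 2.5 + 8 + 6 + 2.5 = 25
(Check: W+ + W- = 45 should equal n(n+1)/2 = 45.)
Step 4: Test statistic W = min(W+, W-) = 20.
Step 5: Ties in |d|, so use the tie-corrected normal approximation.
        E[W] = n(n+1)/4 = 9*10/4 = 22.5.
        Tie groups: |d|=3 (t=2), |d|=6 (t=3); sum(t^3 - t) = 30.
        Var[W] = n(n+1)(2n+1)/24 - sum(t^3-t)/48 = 1710/24 - 30/48 = 70.625.
        z = (W - E[W]) / sqrt(Var[W]) = (20 - 22.5) / 8.4039 = -0.2975.
        Two-sided p = 2*Phi(z) = 0.766099.
Step 6: alpha = 0.05. fail to reject H0.

W+ = 20, W- = 25, W = min = 20, p = 0.766099, fail to reject H0.


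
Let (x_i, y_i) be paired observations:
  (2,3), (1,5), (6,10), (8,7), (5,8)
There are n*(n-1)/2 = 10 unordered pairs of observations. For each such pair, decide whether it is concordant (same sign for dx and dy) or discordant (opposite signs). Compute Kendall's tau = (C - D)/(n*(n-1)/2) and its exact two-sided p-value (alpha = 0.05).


Step 1: Enumerate the 10 unordered pairs (i,j) with i<j and classify each by sign(x_j-x_i) * sign(y_j-y_i).
  (1,2):dx=-1,dy=+2->D; (1,3):dx=+4,dy=+7->C; (1,4):dx=+6,dy=+4->C; (1,5):dx=+3,dy=+5->C
  (2,3):dx=+5,dy=+5->C; (2,4):dx=+7,dy=+2->C; (2,5):dx=+4,dy=+3->C; (3,4):dx=+2,dy=-3->D
  (3,5):dx=-1,dy=-2->C; (4,5):dx=-3,dy=+1->D
Step 2: C = 7, D = 3, total pairs = 10.
Step 3: tau = (C - D)/(n(n-1)/2) = (7 - 3)/10 = 0.400000.
Step 4: Exact two-sided p-value (enumerate n! = 120 permutations of y under H0): p = 0.483333.
Step 5: alpha = 0.05. fail to reject H0.

tau_b = 0.4000 (C=7, D=3), p = 0.483333, fail to reject H0.


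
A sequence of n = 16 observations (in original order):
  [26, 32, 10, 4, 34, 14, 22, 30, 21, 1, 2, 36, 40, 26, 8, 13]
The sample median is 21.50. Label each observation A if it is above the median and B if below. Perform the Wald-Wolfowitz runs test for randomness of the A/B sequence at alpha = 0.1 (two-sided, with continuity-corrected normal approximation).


Step 1: Compute median = 21.50; label A = above, B = below.
Labels in order: AABBABAABBBAAABB  (n_A = 8, n_B = 8)
Step 2: Count runs R = 8.
Step 3: Under H0 (random ordering), E[R] = 2*n_A*n_B/(n_A+n_B) + 1 = 2*8*8/16 + 1 = 9.0000.
        Var[R] = 2*n_A*n_B*(2*n_A*n_B - n_A - n_B) / ((n_A+n_B)^2 * (n_A+n_B-1)) = 14336/3840 = 3.7333.
        SD[R] = 1.9322.
Step 4: Continuity-corrected z = (R + 0.5 - E[R]) / SD[R] = (8 + 0.5 - 9.0000) / 1.9322 = -0.2588.
Step 5: Two-sided p-value via normal approximation = 2*(1 - Phi(|z|)) = 0.795809.
Step 6: alpha = 0.1. fail to reject H0.

R = 8, z = -0.2588, p = 0.795809, fail to reject H0.


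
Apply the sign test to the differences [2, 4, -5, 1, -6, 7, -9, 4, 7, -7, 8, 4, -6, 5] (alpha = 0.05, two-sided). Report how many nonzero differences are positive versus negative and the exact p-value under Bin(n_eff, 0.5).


Step 1: Discard zero differences. Original n = 14; n_eff = number of nonzero differences = 14.
Nonzero differences (with sign): +2, +4, -5, +1, -6, +7, -9, +4, +7, -7, +8, +4, -6, +5
Step 2: Count signs: positive = 9, negative = 5.
Step 3: Under H0: P(positive) = 0.5, so the number of positives S ~ Bin(14, 0.5).
Step 4: Two-sided exact p-value = sum of Bin(14,0.5) probabilities at or below the observed probability = 0.423950.
Step 5: alpha = 0.05. fail to reject H0.

n_eff = 14, pos = 9, neg = 5, p = 0.423950, fail to reject H0.


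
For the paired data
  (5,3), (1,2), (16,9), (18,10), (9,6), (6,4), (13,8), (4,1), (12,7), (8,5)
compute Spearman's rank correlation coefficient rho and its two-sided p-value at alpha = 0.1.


Step 1: Rank x and y separately (midranks; no ties here).
rank(x): 5->3, 1->1, 16->9, 18->10, 9->6, 6->4, 13->8, 4->2, 12->7, 8->5
rank(y): 3->3, 2->2, 9->9, 10->10, 6->6, 4->4, 8->8, 1->1, 7->7, 5->5
Step 2: d_i = R_x(i) - R_y(i); compute d_i^2.
  (3-3)^2=0, (1-2)^2=1, (9-9)^2=0, (10-10)^2=0, (6-6)^2=0, (4-4)^2=0, (8-8)^2=0, (2-1)^2=1, (7-7)^2=0, (5-5)^2=0
sum(d^2) = 2.
Step 3: rho = 1 - 6*2 / (10*(10^2 - 1)) = 1 - 12/990 = 0.987879.
Step 4: Under H0, t = rho * sqrt((n-2)/(1-rho^2)) = 18.0003 ~ t(8).
Step 5: Two-sided p-value from the t-distribution with 8 df = 0.000000.
Step 6: alpha = 0.1. reject H0.

rho = 0.9879, p = 0.000000, reject H0 at alpha = 0.1.


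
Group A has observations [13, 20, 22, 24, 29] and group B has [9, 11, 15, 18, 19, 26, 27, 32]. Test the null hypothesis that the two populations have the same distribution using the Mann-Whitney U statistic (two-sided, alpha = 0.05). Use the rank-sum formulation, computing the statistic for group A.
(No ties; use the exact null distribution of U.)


Step 1: Combine and sort all 13 observations; assign midranks.
sorted (value, group): (9,Y), (11,Y), (13,X), (15,Y), (18,Y), (19,Y), (20,X), (22,X), (24,X), (26,Y), (27,Y), (29,X), (32,Y)
ranks: 9->1, 11->2, 13->3, 15->4, 18->5, 19->6, 20->7, 22->8, 24->9, 26->10, 27->11, 29->12, 32->13
Step 2: Rank sum for X: R1 = 3 + 7 + 8 + 9 + 12 = 39.
Step 3: U_X = R1 - n1(n1+1)/2 = 39 - 5*6/2 = 39 - 15 = 24.
       U_Y = n1*n2 - U_X = 40 - 24 = 16.
Step 4: No ties, so the exact null distribution of U (based on enumerating the C(13,5) = 1287 equally likely rank assignments) gives the two-sided p-value.
Step 5: p-value = 0.621601; compare to alpha = 0.05. fail to reject H0.

U_X = 24, p = 0.621601, fail to reject H0 at alpha = 0.05.


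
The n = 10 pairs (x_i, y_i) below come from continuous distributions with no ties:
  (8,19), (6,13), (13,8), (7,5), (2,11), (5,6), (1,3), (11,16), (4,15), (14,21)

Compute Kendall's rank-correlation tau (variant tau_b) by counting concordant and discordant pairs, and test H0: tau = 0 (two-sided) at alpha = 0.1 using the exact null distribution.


Step 1: Enumerate the 45 unordered pairs (i,j) with i<j and classify each by sign(x_j-x_i) * sign(y_j-y_i).
  (1,2):dx=-2,dy=-6->C; (1,3):dx=+5,dy=-11->D; (1,4):dx=-1,dy=-14->C; (1,5):dx=-6,dy=-8->C
  (1,6):dx=-3,dy=-13->C; (1,7):dx=-7,dy=-16->C; (1,8):dx=+3,dy=-3->D; (1,9):dx=-4,dy=-4->C
  (1,10):dx=+6,dy=+2->C; (2,3):dx=+7,dy=-5->D; (2,4):dx=+1,dy=-8->D; (2,5):dx=-4,dy=-2->C
  (2,6):dx=-1,dy=-7->C; (2,7):dx=-5,dy=-10->C; (2,8):dx=+5,dy=+3->C; (2,9):dx=-2,dy=+2->D
  (2,10):dx=+8,dy=+8->C; (3,4):dx=-6,dy=-3->C; (3,5):dx=-11,dy=+3->D; (3,6):dx=-8,dy=-2->C
  (3,7):dx=-12,dy=-5->C; (3,8):dx=-2,dy=+8->D; (3,9):dx=-9,dy=+7->D; (3,10):dx=+1,dy=+13->C
  (4,5):dx=-5,dy=+6->D; (4,6):dx=-2,dy=+1->D; (4,7):dx=-6,dy=-2->C; (4,8):dx=+4,dy=+11->C
  (4,9):dx=-3,dy=+10->D; (4,10):dx=+7,dy=+16->C; (5,6):dx=+3,dy=-5->D; (5,7):dx=-1,dy=-8->C
  (5,8):dx=+9,dy=+5->C; (5,9):dx=+2,dy=+4->C; (5,10):dx=+12,dy=+10->C; (6,7):dx=-4,dy=-3->C
  (6,8):dx=+6,dy=+10->C; (6,9):dx=-1,dy=+9->D; (6,10):dx=+9,dy=+15->C; (7,8):dx=+10,dy=+13->C
  (7,9):dx=+3,dy=+12->C; (7,10):dx=+13,dy=+18->C; (8,9):dx=-7,dy=-1->C; (8,10):dx=+3,dy=+5->C
  (9,10):dx=+10,dy=+6->C
Step 2: C = 32, D = 13, total pairs = 45.
Step 3: tau = (C - D)/(n(n-1)/2) = (32 - 13)/45 = 0.422222.
Step 4: Exact two-sided p-value (enumerate n! = 3628800 permutations of y under H0): p = 0.108313.
Step 5: alpha = 0.1. fail to reject H0.

tau_b = 0.4222 (C=32, D=13), p = 0.108313, fail to reject H0.


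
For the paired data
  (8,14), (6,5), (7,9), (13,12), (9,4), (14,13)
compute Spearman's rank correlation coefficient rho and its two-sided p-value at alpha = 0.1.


Step 1: Rank x and y separately (midranks; no ties here).
rank(x): 8->3, 6->1, 7->2, 13->5, 9->4, 14->6
rank(y): 14->6, 5->2, 9->3, 12->4, 4->1, 13->5
Step 2: d_i = R_x(i) - R_y(i); compute d_i^2.
  (3-6)^2=9, (1-2)^2=1, (2-3)^2=1, (5-4)^2=1, (4-1)^2=9, (6-5)^2=1
sum(d^2) = 22.
Step 3: rho = 1 - 6*22 / (6*(6^2 - 1)) = 1 - 132/210 = 0.371429.
Step 4: Under H0, t = rho * sqrt((n-2)/(1-rho^2)) = 0.8001 ~ t(4).
Step 5: Two-sided p-value from the t-distribution with 4 df = 0.468478.
Step 6: alpha = 0.1. fail to reject H0.

rho = 0.3714, p = 0.468478, fail to reject H0 at alpha = 0.1.


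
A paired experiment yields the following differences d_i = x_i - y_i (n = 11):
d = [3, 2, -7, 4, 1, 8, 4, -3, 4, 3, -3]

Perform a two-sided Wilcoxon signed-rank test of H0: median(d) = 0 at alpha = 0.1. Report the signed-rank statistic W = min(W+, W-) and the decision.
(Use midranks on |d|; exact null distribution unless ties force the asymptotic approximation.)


Step 1: Drop any zero differences (none here) and take |d_i|.
|d| = [3, 2, 7, 4, 1, 8, 4, 3, 4, 3, 3]
Step 2: Midrank |d_i| (ties get averaged ranks).
ranks: |3|->4.5, |2|->2, |7|->10, |4|->8, |1|->1, |8|->11, |4|->8, |3|->4.5, |4|->8, |3|->4.5, |3|->4.5
Step 3: Attach original signs; sum ranks with positive sign and with negative sign.
W+ = 4.5 + 2 + 8 + 1 + 11 + 8 + 8 + 4.5 = 47
W- = 10 + 4.5 + 4.5 = 19
(Check: W+ + W- = 66 should equal n(n+1)/2 = 66.)
Step 4: Test statistic W = min(W+, W-) = 19.
Step 5: Ties in |d|, so use the tie-corrected normal approximation.
        E[W] = n(n+1)/4 = 11*12/4 = 33.
        Tie groups: |d|=3 (t=4), |d|=4 (t=3); sum(t^3 - t) = 84.
        Var[W] = n(n+1)(2n+1)/24 - sum(t^3-t)/48 = 3036/24 - 84/48 = 124.75.
        z = (W - E[W]) / sqrt(Var[W]) = (19 - 33) / 11.1692 = -1.2535.
        Two-sided p = 2*Phi(z) = 0.210041.
Step 6: alpha = 0.1. fail to reject H0.

W+ = 47, W- = 19, W = min = 19, p = 0.210041, fail to reject H0.


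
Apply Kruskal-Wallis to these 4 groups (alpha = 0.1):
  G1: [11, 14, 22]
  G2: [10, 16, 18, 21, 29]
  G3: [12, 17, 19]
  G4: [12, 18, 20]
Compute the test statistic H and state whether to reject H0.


Step 1: Combine all N = 14 observations and assign midranks.
sorted (value, group, rank): (10,G2,1), (11,G1,2), (12,G3,3.5), (12,G4,3.5), (14,G1,5), (16,G2,6), (17,G3,7), (18,G2,8.5), (18,G4,8.5), (19,G3,10), (20,G4,11), (21,G2,12), (22,G1,13), (29,G2,14)
Step 2: Sum ranks within each group.
R_1 = 20 (n_1 = 3)
R_2 = 41.5 (n_2 = 5)
R_3 = 20.5 (n_3 = 3)
R_4 = 23 (n_4 = 3)
Step 3: H = 12/(N(N+1)) * sum(R_i^2/n_i) - 3(N+1)
     = 12/(14*15) * (20^2/3 + 41.5^2/5 + 20.5^2/3 + 23^2/3) - 3*15
     = 0.057143 * 794.2 - 45
     = 0.382857.
Step 4: Ties present; correction factor C = 1 - 12/(14^3 - 14) = 0.995604. Corrected H = 0.382857 / 0.995604 = 0.384547.
Step 5: Under H0, H ~ chi^2(3); p-value = 0.943416.
Step 6: alpha = 0.1. fail to reject H0.

H = 0.3845, df = 3, p = 0.943416, fail to reject H0.


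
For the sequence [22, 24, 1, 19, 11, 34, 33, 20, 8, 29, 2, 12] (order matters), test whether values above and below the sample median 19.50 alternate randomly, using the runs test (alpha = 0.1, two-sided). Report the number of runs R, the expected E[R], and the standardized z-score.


Step 1: Compute median = 19.50; label A = above, B = below.
Labels in order: AABBBAAABABB  (n_A = 6, n_B = 6)
Step 2: Count runs R = 6.
Step 3: Under H0 (random ordering), E[R] = 2*n_A*n_B/(n_A+n_B) + 1 = 2*6*6/12 + 1 = 7.0000.
        Var[R] = 2*n_A*n_B*(2*n_A*n_B - n_A - n_B) / ((n_A+n_B)^2 * (n_A+n_B-1)) = 4320/1584 = 2.7273.
        SD[R] = 1.6514.
Step 4: Continuity-corrected z = (R + 0.5 - E[R]) / SD[R] = (6 + 0.5 - 7.0000) / 1.6514 = -0.3028.
Step 5: Two-sided p-value via normal approximation = 2*(1 - Phi(|z|)) = 0.762069.
Step 6: alpha = 0.1. fail to reject H0.

R = 6, z = -0.3028, p = 0.762069, fail to reject H0.
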